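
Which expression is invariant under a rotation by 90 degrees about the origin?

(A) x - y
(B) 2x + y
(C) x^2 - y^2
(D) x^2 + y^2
D

A rotation by 90 degrees sends (x, y) to (-y, x).
Substitute the transformed coordinates into each option and compare with the original:
(A) x - y  ->  (-y) - (x) = -x - y   [differs from x - y: not invariant]
(B) 2x + y  ->  2(-y) + (x) = x - 2y   [differs from 2x + y: not invariant]
(C) x^2 - y^2  ->  (-y)^2 - (x)^2 = -x^2 + y^2   [differs from x^2 - y^2: not invariant]
(D) x^2 + y^2  ->  (-y)^2 + (x)^2 = x^2 + y^2   [equals x^2 + y^2: invariant]

Only option (D), x^2 + y^2, is unchanged by the transformation.
Geometrically, x^2 + y^2 is the squared distance from the origin, which every rotation about the origin preserves.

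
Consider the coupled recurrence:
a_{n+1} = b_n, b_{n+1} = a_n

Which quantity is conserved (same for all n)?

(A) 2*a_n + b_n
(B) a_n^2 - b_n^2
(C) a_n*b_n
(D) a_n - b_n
C

Replace a_n by a_{n+1} = b_n and b_n by b_{n+1} = a_n in each option and simplify:
(A) 2*a_n + b_n  ->  2*(b_n) + (a_n) = a_n + 2*b_n   [not conserved]
(B) a_n^2 - b_n^2  ->  (b_n)^2 - (a_n)^2 = -a_n^2 + b_n^2   [not conserved]
(C) a_n*b_n  ->  (b_n)*(a_n) = a_n*b_n   [conserved]
(D) a_n - b_n  ->  (b_n) - (a_n) = -a_n + b_n   [not conserved]

Only (C) a_n*b_n returns to itself after one step, so it is the conserved quantity.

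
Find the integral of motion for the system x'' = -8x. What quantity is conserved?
E = (x')^2 + 8x^2

Multiply the equation by x':
x' * x'' = -8x * x'
The left side is d/dt[(x')^2/2] and the right side is d/dt[-8x^2/2], so
d/dt[(x')^2/2 + 8x^2/2] = 0, i.e. (x')^2/2 + 8x^2/2 = constant.
Multiplying by 2, the integral of motion is E = (x')^2 + 8x^2.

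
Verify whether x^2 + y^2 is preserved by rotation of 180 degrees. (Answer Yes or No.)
Yes

Applying rotation by 180 degrees: x' = x*cos(180 degrees) - y*sin(180 degrees) = -x, y' = x*sin(180 degrees) + y*cos(180 degrees) = -y

Substituting into x^2 + y^2:
(-x)^2 + (-y)^2
= x^2 + y^2

This equals the original expression x^2 + y^2, so it IS invariant.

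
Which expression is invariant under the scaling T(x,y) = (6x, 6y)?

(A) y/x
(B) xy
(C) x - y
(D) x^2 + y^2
A

Under the uniform scaling T(x,y) = (6x, 6y):
Substitute the transformed coordinates into each option and compare with the original:
(A) y/x  ->  (6y)/(6x) = y/x   [equals y/x: invariant]
(B) xy  ->  (6x)(6y) = 36xy   [differs from xy: not invariant]
(C) x - y  ->  (6x) - (6y) = 6x - 6y   [differs from x - y: not invariant]
(D) x^2 + y^2  ->  (6x)^2 + (6y)^2 = 36x^2 + 36y^2   [differs from x^2 + y^2: not invariant]

Only option (A), y/x, is unchanged by the transformation.
The common factor 6 cancels in a ratio of coordinates, while sums, products and sums of squares pick up factors of 6 or 36.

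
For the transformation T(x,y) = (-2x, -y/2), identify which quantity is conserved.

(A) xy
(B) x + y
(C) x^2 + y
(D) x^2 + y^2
A

An expression E(x,y) is invariant under T if E(T(x,y)) = E(x,y). Here T(x,y) = (-2x, -y/2).
Substitute the transformed coordinates into each option and compare with the original:
(A) xy  ->  (-2x)(-y/2) = xy   [equals xy: invariant]
(B) x + y  ->  (-2x) + (-y/2) = -2x - y/2   [differs from x + y: not invariant]
(C) x^2 + y  ->  (-2x)^2 + (-y/2) = 4x^2 - y/2   [differs from x^2 + y: not invariant]
(D) x^2 + y^2  ->  (-2x)^2 + (-y/2)^2 = 4x^2 + y^2/4   [differs from x^2 + y^2: not invariant]

Only option (A), xy, is unchanged by the transformation.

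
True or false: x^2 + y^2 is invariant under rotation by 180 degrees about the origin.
True

Applying rotation by 180 degrees: x' = x*cos(180 degrees) - y*sin(180 degrees) = -x, y' = x*sin(180 degrees) + y*cos(180 degrees) = -y

Substituting into x^2 + y^2:
(-x)^2 + (-y)^2
= x^2 + y^2

This equals the original expression x^2 + y^2, so it IS invariant.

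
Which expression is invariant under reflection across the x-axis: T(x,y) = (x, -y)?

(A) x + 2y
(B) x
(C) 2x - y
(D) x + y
B

The map is reflection across the x-axis: T(x,y) = (x, -y).
Substitute the transformed coordinates into each option and compare with the original:
(A) x + 2y  ->  (x) + 2(-y) = x - 2y   [differs from x + 2y: not invariant]
(B) x  ->  (x) = x   [equals x: invariant]
(C) 2x - y  ->  2(x) - (-y) = 2x + y   [differs from 2x - y: not invariant]
(D) x + y  ->  (x) + (-y) = x - y   [differs from x + y: not invariant]

Only option (B), x, is unchanged by the transformation.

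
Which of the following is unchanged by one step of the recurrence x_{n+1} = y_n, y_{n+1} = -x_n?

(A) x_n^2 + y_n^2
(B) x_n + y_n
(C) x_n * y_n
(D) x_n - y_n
A

For the recurrence x_{n+1} = y_n, y_{n+1} = -x_n:

x_{n+1}^2 + y_{n+1}^2 = y_n^2 + (-x_n)^2 = x_n^2 + y_n^2
The sum of squares is conserved (like energy in a harmonic oscillator).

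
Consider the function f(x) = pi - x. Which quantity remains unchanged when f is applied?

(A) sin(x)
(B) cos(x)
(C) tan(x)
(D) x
A

For f(x) = pi - x:
sin(pi - x) = sin(x), so sine is invariant under this transformation.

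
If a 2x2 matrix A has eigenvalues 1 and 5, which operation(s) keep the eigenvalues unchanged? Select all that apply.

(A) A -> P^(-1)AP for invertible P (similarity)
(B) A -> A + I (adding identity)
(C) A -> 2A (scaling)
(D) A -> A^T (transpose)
A and D

Eigenvalues are preserved by:
1. Similarity transformations: A -> P^(-1)AP (same characteristic polynomial)
2. Transpose: A^T has the same eigenvalues as A

Eigenvalues are NOT preserved by:
- Adding identity: eigenvalues become 1+1, 5+1
- Scaling: eigenvalues become 2, 10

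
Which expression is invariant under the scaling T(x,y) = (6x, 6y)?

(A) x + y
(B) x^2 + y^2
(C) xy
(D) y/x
D

Under the uniform scaling T(x,y) = (6x, 6y):
Substitute the transformed coordinates into each option and compare with the original:
(A) x + y  ->  (6x) + (6y) = 6x + 6y   [differs from x + y: not invariant]
(B) x^2 + y^2  ->  (6x)^2 + (6y)^2 = 36x^2 + 36y^2   [differs from x^2 + y^2: not invariant]
(C) xy  ->  (6x)(6y) = 36xy   [differs from xy: not invariant]
(D) y/x  ->  (6y)/(6x) = y/x   [equals y/x: invariant]

Only option (D), y/x, is unchanged by the transformation.
The common factor 6 cancels in a ratio of coordinates, while sums, products and sums of squares pick up factors of 6 or 36.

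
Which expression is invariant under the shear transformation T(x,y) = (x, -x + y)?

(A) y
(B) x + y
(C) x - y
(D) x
D

Under the shear T(x,y) = (x, -x + y):
Substitute the transformed coordinates into each option and compare with the original:
(A) y  ->  (-x + y) = -x + y   [differs from y: not invariant]
(B) x + y  ->  (x) + (-x + y) = y   [differs from x + y: not invariant]
(C) x - y  ->  (x) - (-x + y) = 2x - y   [differs from x - y: not invariant]
(D) x  ->  (x) = x   [equals x: invariant]

Only option (D), x, is unchanged by the transformation.
A vertical shear moves points parallel to the y-axis, so the x-coordinate (and any function of x alone) is unchanged.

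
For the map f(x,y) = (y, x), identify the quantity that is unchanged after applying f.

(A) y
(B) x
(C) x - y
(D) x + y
D

For f(x,y) = (y, x):
After applying f: x' = y, y' = x. So x' + y' = y + x = x + y.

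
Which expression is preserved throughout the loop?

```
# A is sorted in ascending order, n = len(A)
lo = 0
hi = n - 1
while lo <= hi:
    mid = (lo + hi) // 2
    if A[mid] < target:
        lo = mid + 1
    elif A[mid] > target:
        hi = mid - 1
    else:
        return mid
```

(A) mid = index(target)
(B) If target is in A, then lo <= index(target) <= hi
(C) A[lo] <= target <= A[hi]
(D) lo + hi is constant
B

A loop invariant must hold before the first iteration and be re-established by every execution of the body.

(B) If target is in A, then lo <= index(target) <= hi: Before the loop [lo, hi] = [0, n-1] covers every index. When A[mid] < target, sortedness puts target strictly to the right of mid, so setting lo = mid + 1 keeps index(target) in [lo, hi]; symmetrically for hi = mid - 1. Hence 'if target is in A then lo <= index(target) <= hi' holds after every iteration, and when lo > hi it proves target is absent.

The other options fail:
(A) mid = index(target): mid is just the current probe; it equals index(target) only on the iteration that returns.
(C) A[lo] <= target <= A[hi]: fails when target is not in A (e.g. target < A[0] already violates it before the loop), so it is not maintained in general.
(D) lo + hi is constant: each iteration moves exactly one of lo, hi, so lo + hi changes (e.g. 0 + (n-1) becomes (mid+1) + (n-1)).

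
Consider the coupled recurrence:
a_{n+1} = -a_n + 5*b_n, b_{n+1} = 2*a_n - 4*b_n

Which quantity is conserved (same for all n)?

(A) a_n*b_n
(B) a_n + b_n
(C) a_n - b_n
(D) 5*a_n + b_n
B

Replace a_n by a_{n+1} = -a_n + 5*b_n and b_n by b_{n+1} = 2*a_n - 4*b_n in each option and simplify:
(A) a_n*b_n  ->  (-a_n + 5*b_n)*(2*a_n - 4*b_n) = -2*a_n^2 + 14*a_n*b_n - 20*b_n^2   [not conserved]
(B) a_n + b_n  ->  (-a_n + 5*b_n) + (2*a_n - 4*b_n) = a_n + b_n   [conserved]
(C) a_n - b_n  ->  (-a_n + 5*b_n) - (2*a_n - 4*b_n) = -3*a_n + 9*b_n   [not conserved]
(D) 5*a_n + b_n  ->  5*(-a_n + 5*b_n) + (2*a_n - 4*b_n) = -3*a_n + 21*b_n   [not conserved]

Only (B) a_n + b_n returns to itself after one step, so it is the conserved quantity.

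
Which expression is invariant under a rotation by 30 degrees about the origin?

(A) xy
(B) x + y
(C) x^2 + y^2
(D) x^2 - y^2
C

A rotation by 30 degrees sends (x, y) to (sqrt(3)x/2 - y/2, x/2 + sqrt(3)y/2).
Substitute the transformed coordinates into each option and compare with the original:
(A) xy  ->  (sqrt(3)x/2 - y/2)(x/2 + sqrt(3)y/2) = sqrt(3)x^2/4 + xy/2 - sqrt(3)y^2/4   [differs from xy: not invariant]
(B) x + y  ->  (sqrt(3)x/2 - y/2) + (x/2 + sqrt(3)y/2) = x/2 + sqrt(3)x/2 - y/2 + sqrt(3)y/2   [differs from x + y: not invariant]
(C) x^2 + y^2  ->  (sqrt(3)x/2 - y/2)^2 + (x/2 + sqrt(3)y/2)^2 = x^2 + y^2   [equals x^2 + y^2: invariant]
(D) x^2 - y^2  ->  (sqrt(3)x/2 - y/2)^2 - (x/2 + sqrt(3)y/2)^2 = x^2/2 - sqrt(3)xy - y^2/2   [differs from x^2 - y^2: not invariant]

Only option (C), x^2 + y^2, is unchanged by the transformation.
Geometrically, x^2 + y^2 is the squared distance from the origin, which every rotation about the origin preserves.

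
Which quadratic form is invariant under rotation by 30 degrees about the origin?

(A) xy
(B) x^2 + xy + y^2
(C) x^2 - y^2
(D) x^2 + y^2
D

Rotation by 30 degrees sends (x, y) to (sqrt(3)x/2 - y/2, x/2 + sqrt(3)y/2).
Substitute the transformed coordinates into each option and compare with the original:
(A) xy  ->  (sqrt(3)x/2 - y/2)(x/2 + sqrt(3)y/2) = sqrt(3)x^2/4 + xy/2 - sqrt(3)y^2/4   [differs from xy: not invariant]
(B) x^2 + xy + y^2  ->  (sqrt(3)x/2 - y/2)^2 + (sqrt(3)x/2 - y/2)(x/2 + sqrt(3)y/2) + (x/2 + sqrt(3)y/2)^2 = sqrt(3)x^2/4 + x^2 + xy/2 - sqrt(3)y^2/4 + y^2   [differs from x^2 + xy + y^2: not invariant]
(C) x^2 - y^2  ->  (sqrt(3)x/2 - y/2)^2 - (x/2 + sqrt(3)y/2)^2 = x^2/2 - sqrt(3)xy - y^2/2   [differs from x^2 - y^2: not invariant]
(D) x^2 + y^2  ->  (sqrt(3)x/2 - y/2)^2 + (x/2 + sqrt(3)y/2)^2 = x^2 + y^2   [equals x^2 + y^2: invariant]

Only option (D), x^2 + y^2, is unchanged by the transformation.
x^2 + y^2 is the squared distance from the origin, which rotations preserve.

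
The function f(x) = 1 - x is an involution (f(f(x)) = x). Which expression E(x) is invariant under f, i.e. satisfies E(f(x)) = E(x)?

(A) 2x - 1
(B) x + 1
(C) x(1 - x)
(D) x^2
C

Replace x by f(x) = 1 - x in each option and simplify. As a quick numerical cross-check, also compare E(5) with E(f(5)) = E(-4).

(A) 2x - 1  ->  2(1 - x) - 1 = 1 - 2x; check: E(5) = 9 but E(-4) = -9.   [not invariant]
(B) x + 1  ->  (1 - x) + 1 = 2 - x; check: E(5) = 6 but E(-4) = -3.   [not invariant]
(C) x(1 - x)  ->  (1 - x)(1 - (1 - x)), which simplifies back to x(1 - x); check: E(5) = -20, E(-4) = -20.   [invariant]
(D) x^2  ->  (1 - x)^2 = (x - 1)^2; check: E(5) = 25 but E(-4) = 16.   [not invariant]

Only (C) is unchanged. E is symmetric under swapping x with f(x) = 1 - x, which is exactly what an involution does.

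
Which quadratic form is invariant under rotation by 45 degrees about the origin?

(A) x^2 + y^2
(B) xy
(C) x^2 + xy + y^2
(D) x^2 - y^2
A

Rotation by 45 degrees sends (x, y) to (sqrt(2)x/2 - sqrt(2)y/2, sqrt(2)x/2 + sqrt(2)y/2).
Substitute the transformed coordinates into each option and compare with the original:
(A) x^2 + y^2  ->  (sqrt(2)x/2 - sqrt(2)y/2)^2 + (sqrt(2)x/2 + sqrt(2)y/2)^2 = x^2 + y^2   [equals x^2 + y^2: invariant]
(B) xy  ->  (sqrt(2)x/2 - sqrt(2)y/2)(sqrt(2)x/2 + sqrt(2)y/2) = x^2/2 - y^2/2   [differs from xy: not invariant]
(C) x^2 + xy + y^2  ->  (sqrt(2)x/2 - sqrt(2)y/2)^2 + (sqrt(2)x/2 - sqrt(2)y/2)(sqrt(2)x/2 + sqrt(2)y/2) + (sqrt(2)x/2 + sqrt(2)y/2)^2 = 3x^2/2 + y^2/2   [differs from x^2 + xy + y^2: not invariant]
(D) x^2 - y^2  ->  (sqrt(2)x/2 - sqrt(2)y/2)^2 - (sqrt(2)x/2 + sqrt(2)y/2)^2 = -2xy   [differs from x^2 - y^2: not invariant]

Only option (A), x^2 + y^2, is unchanged by the transformation.
x^2 + y^2 is the squared distance from the origin, which rotations preserve.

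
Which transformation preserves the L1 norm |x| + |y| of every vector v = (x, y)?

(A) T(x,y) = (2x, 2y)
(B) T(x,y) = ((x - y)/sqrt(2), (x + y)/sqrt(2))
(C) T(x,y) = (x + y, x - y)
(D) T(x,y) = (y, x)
D

A transformation preserves a norm if ||T(v)|| = ||v|| for every v; a single vector where the norm changes rules an option out.

(A) T(x,y) = (2x, 2y): v = (1, 0) has norm |1| + |0| = 1, but T(v) = (2, 0) has norm 2 -- not preserved.
(B) T(x,y) = ((x - y)/sqrt(2), (x + y)/sqrt(2)): v = (1, 0) has norm |1| + |0| = 1, but T(v) = (sqrt(2)/2, sqrt(2)/2) has norm sqrt(2) -- not preserved.
(C) T(x,y) = (x + y, x - y): v = (1, 0) has norm |1| + |0| = 1, but T(v) = (1, 1) has norm 2 -- not preserved.
(D) T(x,y) = (y, x): preserves the norm -- it only permutes the coordinates and/or flips signs, which leaves |x| + |y| unchanged.

Therefore the answer is (D).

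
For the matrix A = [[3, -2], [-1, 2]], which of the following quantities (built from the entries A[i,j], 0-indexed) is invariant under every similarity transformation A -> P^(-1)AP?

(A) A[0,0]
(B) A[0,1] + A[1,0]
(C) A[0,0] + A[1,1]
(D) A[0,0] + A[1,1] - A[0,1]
C

A[0,0] + A[1,1] is the trace of A. By the cyclic property of the trace, tr(P^(-1)AP) = tr(APP^(-1)) = tr(A), so it is the same for every matrix similar to A.

The other combinations are not similarity invariants. For example, take P = [[2, 1], [1, 1]] (det P = 1), so P^(-1) = [[1, -1], [-1, 2]] and
B = P^(-1)AP = [[4, 0], [-4, 1]].
Evaluating each option on A and on B:
(A) A[0,0]: 3 for A, 4 for B -> changes
(B) A[0,1] + A[1,0]: -3 for A, -4 for B -> changes
(C) A[0,0] + A[1,1]: 5 for A, 5 for B -> unchanged
(D) A[0,0] + A[1,1] - A[0,1]: 7 for A, 5 for B -> changes

Only (C) A[0,0] + A[1,1] = 5 survives (and it does so for every P, not just this one), so it is the invariant.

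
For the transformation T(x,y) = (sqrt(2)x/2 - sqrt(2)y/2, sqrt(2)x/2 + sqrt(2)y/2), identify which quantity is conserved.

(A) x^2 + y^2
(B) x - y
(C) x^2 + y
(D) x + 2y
A

An expression E(x,y) is invariant under T if E(T(x,y)) = E(x,y). Here T(x,y) = (sqrt(2)x/2 - sqrt(2)y/2, sqrt(2)x/2 + sqrt(2)y/2).
Substitute the transformed coordinates into each option and compare with the original:
(A) x^2 + y^2  ->  (sqrt(2)x/2 - sqrt(2)y/2)^2 + (sqrt(2)x/2 + sqrt(2)y/2)^2 = x^2 + y^2   [equals x^2 + y^2: invariant]
(B) x - y  ->  (sqrt(2)x/2 - sqrt(2)y/2) - (sqrt(2)x/2 + sqrt(2)y/2) = -sqrt(2)y   [differs from x - y: not invariant]
(C) x^2 + y  ->  (sqrt(2)x/2 - sqrt(2)y/2)^2 + (sqrt(2)x/2 + sqrt(2)y/2) = x^2/2 - xy + sqrt(2)x/2 + y^2/2 + sqrt(2)y/2   [differs from x^2 + y: not invariant]
(D) x + 2y  ->  (sqrt(2)x/2 - sqrt(2)y/2) + 2(sqrt(2)x/2 + sqrt(2)y/2) = 3sqrt(2)x/2 + sqrt(2)y/2   [differs from x + 2y: not invariant]

Only option (A), x^2 + y^2, is unchanged by the transformation.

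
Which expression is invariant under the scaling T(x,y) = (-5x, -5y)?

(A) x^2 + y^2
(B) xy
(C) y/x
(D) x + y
C

Under the uniform scaling T(x,y) = (-5x, -5y):
Substitute the transformed coordinates into each option and compare with the original:
(A) x^2 + y^2  ->  (-5x)^2 + (-5y)^2 = 25x^2 + 25y^2   [differs from x^2 + y^2: not invariant]
(B) xy  ->  (-5x)(-5y) = 25xy   [differs from xy: not invariant]
(C) y/x  ->  (-5y)/(-5x) = y/x   [equals y/x: invariant]
(D) x + y  ->  (-5x) + (-5y) = -5x - 5y   [differs from x + y: not invariant]

Only option (C), y/x, is unchanged by the transformation.
The common factor -5 cancels in a ratio of coordinates, while sums, products and sums of squares pick up factors of -5 or 25.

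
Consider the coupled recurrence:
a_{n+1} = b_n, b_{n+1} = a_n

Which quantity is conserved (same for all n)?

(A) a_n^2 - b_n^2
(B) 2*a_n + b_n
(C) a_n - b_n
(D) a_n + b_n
D

Replace a_n by a_{n+1} = b_n and b_n by b_{n+1} = a_n in each option and simplify:
(A) a_n^2 - b_n^2  ->  (b_n)^2 - (a_n)^2 = -a_n^2 + b_n^2   [not conserved]
(B) 2*a_n + b_n  ->  2*(b_n) + (a_n) = a_n + 2*b_n   [not conserved]
(C) a_n - b_n  ->  (b_n) - (a_n) = -a_n + b_n   [not conserved]
(D) a_n + b_n  ->  (b_n) + (a_n) = a_n + b_n   [conserved]

Only (D) a_n + b_n returns to itself after one step, so it is the conserved quantity.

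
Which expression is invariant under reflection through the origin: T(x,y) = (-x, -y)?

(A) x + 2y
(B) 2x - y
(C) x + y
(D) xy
D

The map is reflection through the origin: T(x,y) = (-x, -y).
Substitute the transformed coordinates into each option and compare with the original:
(A) x + 2y  ->  (-x) + 2(-y) = -x - 2y   [differs from x + 2y: not invariant]
(B) 2x - y  ->  2(-x) - (-y) = -2x + y   [differs from 2x - y: not invariant]
(C) x + y  ->  (-x) + (-y) = -x - y   [differs from x + y: not invariant]
(D) xy  ->  (-x)(-y) = xy   [equals xy: invariant]

Only option (D), xy, is unchanged by the transformation.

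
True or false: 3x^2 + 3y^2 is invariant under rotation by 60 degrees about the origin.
True

Applying rotation by 60 degrees: x' = x*cos(60 degrees) - y*sin(60 degrees) = x/2 - sqrt(3)y/2, y' = x*sin(60 degrees) + y*cos(60 degrees) = sqrt(3)x/2 + y/2

Substituting into 3x^2 + 3y^2:
3(x/2 - sqrt(3)y/2)^2 + 3(sqrt(3)x/2 + y/2)^2
= 3x^2 + 3y^2

This equals the original expression 3x^2 + 3y^2, so it IS invariant.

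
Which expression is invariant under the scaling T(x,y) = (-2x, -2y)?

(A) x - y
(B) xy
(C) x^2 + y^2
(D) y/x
D

Under the uniform scaling T(x,y) = (-2x, -2y):
Substitute the transformed coordinates into each option and compare with the original:
(A) x - y  ->  (-2x) - (-2y) = -2x + 2y   [differs from x - y: not invariant]
(B) xy  ->  (-2x)(-2y) = 4xy   [differs from xy: not invariant]
(C) x^2 + y^2  ->  (-2x)^2 + (-2y)^2 = 4x^2 + 4y^2   [differs from x^2 + y^2: not invariant]
(D) y/x  ->  (-2y)/(-2x) = y/x   [equals y/x: invariant]

Only option (D), y/x, is unchanged by the transformation.
The common factor -2 cancels in a ratio of coordinates, while sums, products and sums of squares pick up factors of -2 or 4.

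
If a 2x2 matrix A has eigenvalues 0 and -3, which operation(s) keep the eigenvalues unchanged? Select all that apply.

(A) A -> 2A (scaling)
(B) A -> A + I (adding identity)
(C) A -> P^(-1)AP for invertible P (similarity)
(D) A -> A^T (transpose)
C and D

Eigenvalues are preserved by:
1. Similarity transformations: A -> P^(-1)AP (same characteristic polynomial)
2. Transpose: A^T has the same eigenvalues as A

Eigenvalues are NOT preserved by:
- Adding identity: eigenvalues become 0+1, -3+1
- Scaling: eigenvalues become 0, -6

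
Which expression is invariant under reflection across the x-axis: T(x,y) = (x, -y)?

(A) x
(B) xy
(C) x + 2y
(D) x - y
A

The map is reflection across the x-axis: T(x,y) = (x, -y).
Substitute the transformed coordinates into each option and compare with the original:
(A) x  ->  (x) = x   [equals x: invariant]
(B) xy  ->  (x)(-y) = -xy   [differs from xy: not invariant]
(C) x + 2y  ->  (x) + 2(-y) = x - 2y   [differs from x + 2y: not invariant]
(D) x - y  ->  (x) - (-y) = x + y   [differs from x - y: not invariant]

Only option (A), x, is unchanged by the transformation.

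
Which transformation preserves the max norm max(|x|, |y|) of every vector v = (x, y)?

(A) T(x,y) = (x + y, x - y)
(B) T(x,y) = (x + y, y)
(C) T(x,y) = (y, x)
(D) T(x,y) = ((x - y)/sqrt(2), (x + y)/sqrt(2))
C

A transformation preserves a norm if ||T(v)|| = ||v|| for every v; a single vector where the norm changes rules an option out.

(A) T(x,y) = (x + y, x - y): v = (1, 1) has norm max(|1|, |1|) = 1, but T(v) = (2, 0) has norm 2 -- not preserved.
(B) T(x,y) = (x + y, y): v = (1, 1) has norm max(|1|, |1|) = 1, but T(v) = (2, 1) has norm 2 -- not preserved.
(C) T(x,y) = (y, x): preserves the norm -- it only permutes the coordinates and/or flips signs, which leaves max(|x|, |y|) unchanged.
(D) T(x,y) = ((x - y)/sqrt(2), (x + y)/sqrt(2)): v = (1, 0) has norm max(|1|, |0|) = 1, but T(v) = (sqrt(2)/2, sqrt(2)/2) has norm sqrt(2)/2 -- not preserved.

Therefore the answer is (C).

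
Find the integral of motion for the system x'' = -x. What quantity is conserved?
E = (x')^2 + x^2

Multiply the equation by x':
x' * x'' = -x * x'
The left side is d/dt[(x')^2/2] and the right side is d/dt[-x^2/2], so
d/dt[(x')^2/2 + x^2/2] = 0, i.e. (x')^2/2 + x^2/2 = constant.
Multiplying by 2, the integral of motion is E = (x')^2 + x^2.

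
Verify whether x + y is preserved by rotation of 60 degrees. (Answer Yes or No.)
No

Applying rotation by 60 degrees: x' = x*cos(60 degrees) - y*sin(60 degrees) = x/2 - sqrt(3)y/2, y' = x*sin(60 degrees) + y*cos(60 degrees) = sqrt(3)x/2 + y/2

Substituting into x + y:
(x/2 - sqrt(3)y/2) + (sqrt(3)x/2 + y/2)
= x/2 + sqrt(3)x/2 - sqrt(3)y/2 + y/2

This differs from the original expression x + y, so it is NOT invariant.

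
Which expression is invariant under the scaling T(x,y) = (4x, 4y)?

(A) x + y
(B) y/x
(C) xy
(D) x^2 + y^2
B

Under the uniform scaling T(x,y) = (4x, 4y):
Substitute the transformed coordinates into each option and compare with the original:
(A) x + y  ->  (4x) + (4y) = 4x + 4y   [differs from x + y: not invariant]
(B) y/x  ->  (4y)/(4x) = y/x   [equals y/x: invariant]
(C) xy  ->  (4x)(4y) = 16xy   [differs from xy: not invariant]
(D) x^2 + y^2  ->  (4x)^2 + (4y)^2 = 16x^2 + 16y^2   [differs from x^2 + y^2: not invariant]

Only option (B), y/x, is unchanged by the transformation.
The common factor 4 cancels in a ratio of coordinates, while sums, products and sums of squares pick up factors of 4 or 16.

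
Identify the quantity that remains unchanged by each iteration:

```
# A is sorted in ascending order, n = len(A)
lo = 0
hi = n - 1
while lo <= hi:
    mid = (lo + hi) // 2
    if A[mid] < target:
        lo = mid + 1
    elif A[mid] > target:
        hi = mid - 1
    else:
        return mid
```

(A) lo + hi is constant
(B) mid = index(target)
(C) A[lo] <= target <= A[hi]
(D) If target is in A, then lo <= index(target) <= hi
D

A loop invariant must hold before the first iteration and be re-established by every execution of the body.

(D) If target is in A, then lo <= index(target) <= hi: Before the loop [lo, hi] = [0, n-1] covers every index. When A[mid] < target, sortedness puts target strictly to the right of mid, so setting lo = mid + 1 keeps index(target) in [lo, hi]; symmetrically for hi = mid - 1. Hence 'if target is in A then lo <= index(target) <= hi' holds after every iteration, and when lo > hi it proves target is absent.

The other options fail:
(A) lo + hi is constant: each iteration moves exactly one of lo, hi, so lo + hi changes (e.g. 0 + (n-1) becomes (mid+1) + (n-1)).
(B) mid = index(target): mid is just the current probe; it equals index(target) only on the iteration that returns.
(C) A[lo] <= target <= A[hi]: fails when target is not in A (e.g. target < A[0] already violates it before the loop), so it is not maintained in general.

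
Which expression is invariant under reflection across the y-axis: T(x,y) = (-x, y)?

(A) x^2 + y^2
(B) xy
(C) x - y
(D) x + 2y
A

The map is reflection across the y-axis: T(x,y) = (-x, y).
Substitute the transformed coordinates into each option and compare with the original:
(A) x^2 + y^2  ->  (-x)^2 + (y)^2 = x^2 + y^2   [equals x^2 + y^2: invariant]
(B) xy  ->  (-x)(y) = -xy   [differs from xy: not invariant]
(C) x - y  ->  (-x) - (y) = -x - y   [differs from x - y: not invariant]
(D) x + 2y  ->  (-x) + 2(y) = -x + 2y   [differs from x + 2y: not invariant]

Only option (A), x^2 + y^2, is unchanged by the transformation.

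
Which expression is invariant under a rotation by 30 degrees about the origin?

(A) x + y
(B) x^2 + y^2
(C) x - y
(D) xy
B

A rotation by 30 degrees sends (x, y) to (sqrt(3)x/2 - y/2, x/2 + sqrt(3)y/2).
Substitute the transformed coordinates into each option and compare with the original:
(A) x + y  ->  (sqrt(3)x/2 - y/2) + (x/2 + sqrt(3)y/2) = x/2 + sqrt(3)x/2 - y/2 + sqrt(3)y/2   [differs from x + y: not invariant]
(B) x^2 + y^2  ->  (sqrt(3)x/2 - y/2)^2 + (x/2 + sqrt(3)y/2)^2 = x^2 + y^2   [equals x^2 + y^2: invariant]
(C) x - y  ->  (sqrt(3)x/2 - y/2) - (x/2 + sqrt(3)y/2) = -x/2 + sqrt(3)x/2 - sqrt(3)y/2 - y/2   [differs from x - y: not invariant]
(D) xy  ->  (sqrt(3)x/2 - y/2)(x/2 + sqrt(3)y/2) = sqrt(3)x^2/4 + xy/2 - sqrt(3)y^2/4   [differs from xy: not invariant]

Only option (B), x^2 + y^2, is unchanged by the transformation.
Geometrically, x^2 + y^2 is the squared distance from the origin, which every rotation about the origin preserves.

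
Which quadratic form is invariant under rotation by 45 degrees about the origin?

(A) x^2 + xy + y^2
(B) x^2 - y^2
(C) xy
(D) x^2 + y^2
D

Rotation by 45 degrees sends (x, y) to (sqrt(2)x/2 - sqrt(2)y/2, sqrt(2)x/2 + sqrt(2)y/2).
Substitute the transformed coordinates into each option and compare with the original:
(A) x^2 + xy + y^2  ->  (sqrt(2)x/2 - sqrt(2)y/2)^2 + (sqrt(2)x/2 - sqrt(2)y/2)(sqrt(2)x/2 + sqrt(2)y/2) + (sqrt(2)x/2 + sqrt(2)y/2)^2 = 3x^2/2 + y^2/2   [differs from x^2 + xy + y^2: not invariant]
(B) x^2 - y^2  ->  (sqrt(2)x/2 - sqrt(2)y/2)^2 - (sqrt(2)x/2 + sqrt(2)y/2)^2 = -2xy   [differs from x^2 - y^2: not invariant]
(C) xy  ->  (sqrt(2)x/2 - sqrt(2)y/2)(sqrt(2)x/2 + sqrt(2)y/2) = x^2/2 - y^2/2   [differs from xy: not invariant]
(D) x^2 + y^2  ->  (sqrt(2)x/2 - sqrt(2)y/2)^2 + (sqrt(2)x/2 + sqrt(2)y/2)^2 = x^2 + y^2   [equals x^2 + y^2: invariant]

Only option (D), x^2 + y^2, is unchanged by the transformation.
x^2 + y^2 is the squared distance from the origin, which rotations preserve.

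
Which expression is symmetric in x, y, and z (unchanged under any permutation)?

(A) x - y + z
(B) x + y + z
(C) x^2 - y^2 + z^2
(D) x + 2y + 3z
B

A symmetric expression is unchanged when the variables are permuted; here the transformation to test is the swap (x, y) -> (y, x).
A symmetric expression must survive every permutation; the single swap x <-> y already eliminates the distractors, and the keyed expression is also unchanged by x <-> z and y <-> z (each variable enters it in exactly the same way).
Substitute the transformed coordinates into each option and compare with the original:
(A) x - y + z  ->  (y) - (x) + z = -x + y + z   [differs from x - y + z: not invariant]
(B) x + y + z  ->  (y) + (x) + z = x + y + z   [equals x + y + z: invariant]
(C) x^2 - y^2 + z^2  ->  (y)^2 - (x)^2 + z^2 = -x^2 + y^2 + z^2   [differs from x^2 - y^2 + z^2: not invariant]
(D) x + 2y + 3z  ->  (y) + 2(x) + 3z = 2x + y + 3z   [differs from x + 2y + 3z: not invariant]

Only option (B), x + y + z, is unchanged by the transformation.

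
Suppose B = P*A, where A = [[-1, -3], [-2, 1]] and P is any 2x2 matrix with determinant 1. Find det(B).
-7

By the multiplicative property of determinants, det(B) = det(P*A) = det(P) * det(A) = det(A),
so the determinant is invariant under multiplication by any determinant-1 matrix; we just need det(A).

det(A) = (-1)(1) - (-3)(-2) = -1 - 6 = -7

Therefore det(B) = 1 * (-7) = -7.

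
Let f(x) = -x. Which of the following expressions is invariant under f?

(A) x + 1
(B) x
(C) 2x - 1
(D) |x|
D

For f(x) = -x:
Applying f replaces x by -x. Since |-x| = |x|, the absolute value is unchanged by f, whereas x -> -x, 2x - 1 -> -2x - 1 and x + 1 -> -x + 1 all change.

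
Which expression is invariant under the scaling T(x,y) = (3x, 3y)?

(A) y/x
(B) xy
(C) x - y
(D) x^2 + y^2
A

Under the uniform scaling T(x,y) = (3x, 3y):
Substitute the transformed coordinates into each option and compare with the original:
(A) y/x  ->  (3y)/(3x) = y/x   [equals y/x: invariant]
(B) xy  ->  (3x)(3y) = 9xy   [differs from xy: not invariant]
(C) x - y  ->  (3x) - (3y) = 3x - 3y   [differs from x - y: not invariant]
(D) x^2 + y^2  ->  (3x)^2 + (3y)^2 = 9x^2 + 9y^2   [differs from x^2 + y^2: not invariant]

Only option (A), y/x, is unchanged by the transformation.
The common factor 3 cancels in a ratio of coordinates, while sums, products and sums of squares pick up factors of 3 or 9.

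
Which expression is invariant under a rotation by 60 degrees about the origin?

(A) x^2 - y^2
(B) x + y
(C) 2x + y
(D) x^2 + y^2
D

A rotation by 60 degrees sends (x, y) to (x/2 - sqrt(3)y/2, sqrt(3)x/2 + y/2).
Substitute the transformed coordinates into each option and compare with the original:
(A) x^2 - y^2  ->  (x/2 - sqrt(3)y/2)^2 - (sqrt(3)x/2 + y/2)^2 = -x^2/2 - sqrt(3)xy + y^2/2   [differs from x^2 - y^2: not invariant]
(B) x + y  ->  (x/2 - sqrt(3)y/2) + (sqrt(3)x/2 + y/2) = x/2 + sqrt(3)x/2 - sqrt(3)y/2 + y/2   [differs from x + y: not invariant]
(C) 2x + y  ->  2(x/2 - sqrt(3)y/2) + (sqrt(3)x/2 + y/2) = sqrt(3)x/2 + x - sqrt(3)y + y/2   [differs from 2x + y: not invariant]
(D) x^2 + y^2  ->  (x/2 - sqrt(3)y/2)^2 + (sqrt(3)x/2 + y/2)^2 = x^2 + y^2   [equals x^2 + y^2: invariant]

Only option (D), x^2 + y^2, is unchanged by the transformation.
Geometrically, x^2 + y^2 is the squared distance from the origin, which every rotation about the origin preserves.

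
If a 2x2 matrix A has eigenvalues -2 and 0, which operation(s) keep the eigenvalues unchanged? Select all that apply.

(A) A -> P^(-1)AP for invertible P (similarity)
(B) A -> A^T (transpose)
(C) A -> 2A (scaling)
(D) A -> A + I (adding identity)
A and B

Eigenvalues are preserved by:
1. Similarity transformations: A -> P^(-1)AP (same characteristic polynomial)
2. Transpose: A^T has the same eigenvalues as A

Eigenvalues are NOT preserved by:
- Adding identity: eigenvalues become -2+1, 0+1
- Scaling: eigenvalues become -4, 0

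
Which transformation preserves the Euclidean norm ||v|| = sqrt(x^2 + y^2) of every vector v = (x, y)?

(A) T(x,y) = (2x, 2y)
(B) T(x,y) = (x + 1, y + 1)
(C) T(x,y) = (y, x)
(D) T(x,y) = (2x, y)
C

A transformation preserves a norm if ||T(v)|| = ||v|| for every v; a single vector where the norm changes rules an option out.

(A) T(x,y) = (2x, 2y): v = (1, 0) has norm sqrt((1)^2 + (0)^2) = 1, but T(v) = (2, 0) has norm 2 -- not preserved.
(B) T(x,y) = (x + 1, y + 1): v = (1, 0) has norm sqrt((1)^2 + (0)^2) = 1, but T(v) = (2, 1) has norm sqrt(5) -- not preserved.
(C) T(x,y) = (y, x): preserves the norm -- it is an orthogonal map (a rotation/reflection), and (y)^2 + (x)^2 simplifies to x^2 + y^2.
(D) T(x,y) = (2x, y): v = (1, 0) has norm sqrt((1)^2 + (0)^2) = 1, but T(v) = (2, 0) has norm 2 -- not preserved.

Therefore the answer is (C).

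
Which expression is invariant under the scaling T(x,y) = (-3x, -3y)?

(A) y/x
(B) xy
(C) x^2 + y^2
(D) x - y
A

Under the uniform scaling T(x,y) = (-3x, -3y):
Substitute the transformed coordinates into each option and compare with the original:
(A) y/x  ->  (-3y)/(-3x) = y/x   [equals y/x: invariant]
(B) xy  ->  (-3x)(-3y) = 9xy   [differs from xy: not invariant]
(C) x^2 + y^2  ->  (-3x)^2 + (-3y)^2 = 9x^2 + 9y^2   [differs from x^2 + y^2: not invariant]
(D) x - y  ->  (-3x) - (-3y) = -3x + 3y   [differs from x - y: not invariant]

Only option (A), y/x, is unchanged by the transformation.
The common factor -3 cancels in a ratio of coordinates, while sums, products and sums of squares pick up factors of -3 or 9.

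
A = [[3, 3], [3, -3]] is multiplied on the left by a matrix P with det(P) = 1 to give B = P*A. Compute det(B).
-18

By the multiplicative property of determinants, det(B) = det(P*A) = det(P) * det(A) = det(A),
so the determinant is invariant under multiplication by any determinant-1 matrix; we just need det(A).

det(A) = (3)(-3) - (3)(3) = -9 - 9 = -18

Therefore det(B) = 1 * (-18) = -18.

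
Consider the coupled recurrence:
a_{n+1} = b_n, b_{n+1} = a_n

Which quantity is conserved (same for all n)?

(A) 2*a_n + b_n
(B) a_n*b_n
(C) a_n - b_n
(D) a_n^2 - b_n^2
B

Replace a_n by a_{n+1} = b_n and b_n by b_{n+1} = a_n in each option and simplify:
(A) 2*a_n + b_n  ->  2*(b_n) + (a_n) = a_n + 2*b_n   [not conserved]
(B) a_n*b_n  ->  (b_n)*(a_n) = a_n*b_n   [conserved]
(C) a_n - b_n  ->  (b_n) - (a_n) = -a_n + b_n   [not conserved]
(D) a_n^2 - b_n^2  ->  (b_n)^2 - (a_n)^2 = -a_n^2 + b_n^2   [not conserved]

Only (B) a_n*b_n returns to itself after one step, so it is the conserved quantity.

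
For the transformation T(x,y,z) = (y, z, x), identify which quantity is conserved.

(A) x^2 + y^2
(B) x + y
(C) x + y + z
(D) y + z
C

Apply T(x,y,z) = (y, z, x) to each option, i.e. replace (x, y, z) by the transformed coordinates.
Substitute the transformed coordinates into each option and compare with the original:
(A) x^2 + y^2  ->  (y)^2 + (z)^2 = y^2 + z^2   [differs from x^2 + y^2: not invariant]
(B) x + y  ->  (y) + (z) = y + z   [differs from x + y: not invariant]
(C) x + y + z  ->  (y) + (z) + (x) = x + y + z   [equals x + y + z: invariant]
(D) y + z  ->  (z) + (x) = x + z   [differs from y + z: not invariant]

Only option (C), x + y + z, is unchanged by the transformation.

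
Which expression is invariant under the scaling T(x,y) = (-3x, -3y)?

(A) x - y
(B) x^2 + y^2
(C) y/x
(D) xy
C

Under the uniform scaling T(x,y) = (-3x, -3y):
Substitute the transformed coordinates into each option and compare with the original:
(A) x - y  ->  (-3x) - (-3y) = -3x + 3y   [differs from x - y: not invariant]
(B) x^2 + y^2  ->  (-3x)^2 + (-3y)^2 = 9x^2 + 9y^2   [differs from x^2 + y^2: not invariant]
(C) y/x  ->  (-3y)/(-3x) = y/x   [equals y/x: invariant]
(D) xy  ->  (-3x)(-3y) = 9xy   [differs from xy: not invariant]

Only option (C), y/x, is unchanged by the transformation.
The common factor -3 cancels in a ratio of coordinates, while sums, products and sums of squares pick up factors of -3 or 9.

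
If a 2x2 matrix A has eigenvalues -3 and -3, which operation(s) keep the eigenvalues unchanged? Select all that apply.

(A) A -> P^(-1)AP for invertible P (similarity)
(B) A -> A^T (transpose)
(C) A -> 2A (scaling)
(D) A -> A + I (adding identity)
A and B

Eigenvalues are preserved by:
1. Similarity transformations: A -> P^(-1)AP (same characteristic polynomial)
2. Transpose: A^T has the same eigenvalues as A

Eigenvalues are NOT preserved by:
- Adding identity: eigenvalues become -3+1, -3+1
- Scaling: eigenvalues become -6, -6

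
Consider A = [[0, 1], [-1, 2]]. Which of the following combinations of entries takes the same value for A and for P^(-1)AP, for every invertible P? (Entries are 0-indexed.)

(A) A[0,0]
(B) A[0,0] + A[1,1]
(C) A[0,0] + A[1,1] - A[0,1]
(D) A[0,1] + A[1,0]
B

A[0,0] + A[1,1] is the trace of A. By the cyclic property of the trace, tr(P^(-1)AP) = tr(APP^(-1)) = tr(A), so it is the same for every matrix similar to A.

The other combinations are not similarity invariants. For example, take P = [[2, 1], [1, 1]] (det P = 1), so P^(-1) = [[1, -1], [-1, 2]] and
B = P^(-1)AP = [[1, 0], [-1, 1]].
Evaluating each option on A and on B:
(A) A[0,0]: 0 for A, 1 for B -> changes
(B) A[0,0] + A[1,1]: 2 for A, 2 for B -> unchanged
(C) A[0,0] + A[1,1] - A[0,1]: 1 for A, 2 for B -> changes
(D) A[0,1] + A[1,0]: 0 for A, -1 for B -> changes

Only (B) A[0,0] + A[1,1] = 2 survives (and it does so for every P, not just this one), so it is the invariant.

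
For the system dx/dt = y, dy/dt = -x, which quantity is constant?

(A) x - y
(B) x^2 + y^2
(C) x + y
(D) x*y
B

A first integral I satisfies dI/dt = 0 along every solution. Differentiate each option and use the equation of motion:
(A) d/dt[x - y] = y - (-x) = x + y, not identically 0
(B) d/dt[x^2 + y^2] = 2x*dx/dt + 2y*dy/dt = 2x*y + 2y*(-x) = 0
(C) d/dt[x + y] = y + (-x) = y - x, not identically 0
(D) d/dt[x*y] = (dx/dt)y + x(dy/dt) = y^2 - x^2, not identically 0

Only (B) has zero time-derivative. So x^2 + y^2 (the squared radius; trajectories are circles) is the conserved quantity.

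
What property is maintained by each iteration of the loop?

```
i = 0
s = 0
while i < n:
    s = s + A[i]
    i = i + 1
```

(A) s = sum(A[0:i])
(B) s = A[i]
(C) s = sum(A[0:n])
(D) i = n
A

A loop invariant must hold before the first iteration and be re-established by every execution of the body.

(A) s = sum(A[0:i]): Initially i = 0 and s = 0 = sum of the empty slice A[0:0]. If s = sum(A[0:i]) holds at the top of an iteration, the body sets s to sum(A[0:i]) + A[i] = sum(A[0:i+1]) and then i to i+1, so s = sum(A[0:i]) holds again. At exit i = n, giving s = sum(A[0:n]).

The other options fail:
(B) s = A[i]: after the first iteration s = A[0] but i = 1, so s = A[i] compares s with the wrong element (and fails in general).
(C) s = sum(A[0:n]): false before the loop (s = 0, not the full sum) -- it only becomes true at exit.
(D) i = n: false initially (i = 0); it is the exit condition, not an invariant.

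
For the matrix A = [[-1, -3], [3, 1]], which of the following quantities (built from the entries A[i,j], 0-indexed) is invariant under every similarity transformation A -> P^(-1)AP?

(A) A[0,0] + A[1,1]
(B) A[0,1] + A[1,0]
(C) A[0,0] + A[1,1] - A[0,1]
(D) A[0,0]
A

A[0,0] + A[1,1] is the trace of A. By the cyclic property of the trace, tr(P^(-1)AP) = tr(APP^(-1)) = tr(A), so it is the same for every matrix similar to A.

The other combinations are not similarity invariants. For example, take P = [[1, 1], [1, 2]] (det P = 1), so P^(-1) = [[2, -1], [-1, 1]] and
B = P^(-1)AP = [[-12, -19], [8, 12]].
Evaluating each option on A and on B:
(A) A[0,0] + A[1,1]: 0 for A, 0 for B -> unchanged
(B) A[0,1] + A[1,0]: 0 for A, -11 for B -> changes
(C) A[0,0] + A[1,1] - A[0,1]: 3 for A, 19 for B -> changes
(D) A[0,0]: -1 for A, -12 for B -> changes

Only (A) A[0,0] + A[1,1] = 0 survives (and it does so for every P, not just this one), so it is the invariant.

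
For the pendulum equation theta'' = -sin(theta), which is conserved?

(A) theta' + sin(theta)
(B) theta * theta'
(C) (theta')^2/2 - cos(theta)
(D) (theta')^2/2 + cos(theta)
C

A first integral I satisfies dI/dt = 0 along every solution. Differentiate each option and use the equation of motion:
(A) d/dt[theta' + sin(theta)] = theta'' + cos(theta) theta' = -sin(theta) + theta' cos(theta), not identically 0
(B) d/dt[theta * theta'] = (theta')^2 + theta theta'' = (theta')^2 - theta sin(theta), not identically 0
(C) d/dt[(theta')^2/2 - cos(theta)] = theta' theta'' + sin(theta) theta' = theta'(-sin(theta)) + theta' sin(theta) = 0
(D) d/dt[(theta')^2/2 + cos(theta)] = theta' theta'' - sin(theta) theta' = -2 theta' sin(theta), not identically 0

Only (C) has zero time-derivative. This is the total energy: kinetic (theta')^2/2 plus potential -cos(theta).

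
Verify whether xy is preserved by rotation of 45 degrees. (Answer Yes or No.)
No

Applying rotation by 45 degrees: x' = x*cos(45 degrees) - y*sin(45 degrees) = sqrt(2)x/2 - sqrt(2)y/2, y' = x*sin(45 degrees) + y*cos(45 degrees) = sqrt(2)x/2 + sqrt(2)y/2

Substituting into xy:
(sqrt(2)x/2 - sqrt(2)y/2)(sqrt(2)x/2 + sqrt(2)y/2)
= x^2/2 - y^2/2

This differs from the original expression xy, so it is NOT invariant.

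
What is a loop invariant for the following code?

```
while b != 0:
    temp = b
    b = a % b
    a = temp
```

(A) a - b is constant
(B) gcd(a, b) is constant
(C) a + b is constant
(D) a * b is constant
B

A loop invariant must hold before the first iteration and be re-established by every execution of the body.

(B) gcd(a, b) is constant: One iteration replaces (a, b) by (b, a mod b). Since a mod b = a - q*b for an integer q, any common divisor of a and b divides b and a mod b, and conversely; hence gcd(b, a mod b) = gcd(a, b). For instance (26, 5) -> (5, 1) keeps gcd = 1. At exit b = 0 and a = gcd of the original inputs.

The other options fail:
(A) a - b is constant: e.g. (a, b) = (26, 5) -> (5, 1): the difference goes from 21 to 4.
(C) a + b is constant: e.g. (a, b) = (26, 5) -> (5, 1): the sum goes from 31 to 6.
(D) a * b is constant: e.g. (a, b) = (26, 5) -> (5, 1): the product goes from 130 to 5.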